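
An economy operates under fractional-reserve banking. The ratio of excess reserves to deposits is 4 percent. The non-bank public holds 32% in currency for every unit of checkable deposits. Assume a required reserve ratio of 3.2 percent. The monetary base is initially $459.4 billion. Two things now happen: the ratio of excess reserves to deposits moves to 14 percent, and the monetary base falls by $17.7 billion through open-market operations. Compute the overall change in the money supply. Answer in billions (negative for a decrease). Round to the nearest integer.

-362 billion

Before: m₁ = (1 + 0.32) / (0.032 + 0.04 + 0.32) ≈ 3.3673, MB₁ = 459.4, so M₁ = 3.3673 × 459.4 ≈ 1546.9376 billion.
After: m₂ = (1 + 0.32) / (0.032 + 0.14 + 0.32) ≈ 2.6829, MB₂ = 459.4 − 17.7 = 441.7, so M₂ = 2.6829 × 441.7 ≈ 1185.0369 billion.
ΔM = M₂ − M₁ = 1185.0369 − 1546.9376 = -361.9007 billion.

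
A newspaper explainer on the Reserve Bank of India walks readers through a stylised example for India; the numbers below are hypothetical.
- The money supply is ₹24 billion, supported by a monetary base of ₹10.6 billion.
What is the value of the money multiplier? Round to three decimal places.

2.264

The money multiplier is m = M / MB = 24 / 10.6 ≈ 2.26415.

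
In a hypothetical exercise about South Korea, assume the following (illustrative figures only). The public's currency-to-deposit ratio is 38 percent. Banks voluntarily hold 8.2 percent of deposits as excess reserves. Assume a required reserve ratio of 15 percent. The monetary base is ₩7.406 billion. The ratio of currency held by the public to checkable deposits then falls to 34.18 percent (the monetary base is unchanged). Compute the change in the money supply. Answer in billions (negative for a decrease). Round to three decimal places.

Initially m₁ = (1 + 0.38) / (0.15 + 0.082 + 0.38) ≈ 2.25490, so M₁ = 2.25490 × 7.406 ≈ 16.6998 billion.
After the change m₂ = (1 + 0.3418) / (0.15 + 0.082 + 0.3418) ≈ 2.33845, so M₂ = 2.33845 × 7.406 ≈ 17.3186 billion.
ΔM = M₂ − M₁ = 17.3186 − 16.6998 = 0.6188 billion.

₩0.619 billion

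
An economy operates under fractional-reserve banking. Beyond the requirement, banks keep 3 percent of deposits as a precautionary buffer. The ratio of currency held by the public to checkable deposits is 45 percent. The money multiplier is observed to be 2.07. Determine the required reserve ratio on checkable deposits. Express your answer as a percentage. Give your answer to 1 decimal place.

22.0%

Using m = 2.07. Since m = (1 + c)/(c + rr + e), the denominator satisfies c + rr + e = (1 + c)/m = (1 + 0.45) / 2.07 ≈ 0.700483.
With c = 0.45 and e = 0.03, the required reserve ratio on checkable deposits is 0.700483 − 0.45 − 0.03 = 0.220483.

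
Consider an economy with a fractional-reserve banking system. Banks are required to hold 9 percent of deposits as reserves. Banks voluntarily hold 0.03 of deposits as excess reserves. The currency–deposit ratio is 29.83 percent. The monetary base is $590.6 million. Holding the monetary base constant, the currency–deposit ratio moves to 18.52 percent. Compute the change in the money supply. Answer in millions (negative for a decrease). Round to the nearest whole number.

Initially m₁ = (1 + 0.2983) / (0.09 + 0.03 + 0.2983) ≈ 3.1038, so M₁ = 3.1038 × 590.6 ≈ 1833.1043 million.
After the change m₂ = (1 + 0.1852) / (0.09 + 0.03 + 0.1852) ≈ 3.8834, so M₂ = 3.8834 × 590.6 ≈ 2293.536 million.
ΔM = M₂ − M₁ = 2293.536 − 1833.1043 = 460.4317 million.

$460 million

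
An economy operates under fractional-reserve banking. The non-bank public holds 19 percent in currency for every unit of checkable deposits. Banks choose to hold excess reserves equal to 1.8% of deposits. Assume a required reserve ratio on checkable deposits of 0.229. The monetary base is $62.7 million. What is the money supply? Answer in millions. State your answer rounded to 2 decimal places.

The money multiplier is m = (1 + c) / (rr + e + c) = (1 + 0.19) / (0.229 + 0.018 + 0.19) ≈ 2.72311.
So M = m × MB = 2.72311 × 62.7 ≈ 170.739 million.

$170.74 million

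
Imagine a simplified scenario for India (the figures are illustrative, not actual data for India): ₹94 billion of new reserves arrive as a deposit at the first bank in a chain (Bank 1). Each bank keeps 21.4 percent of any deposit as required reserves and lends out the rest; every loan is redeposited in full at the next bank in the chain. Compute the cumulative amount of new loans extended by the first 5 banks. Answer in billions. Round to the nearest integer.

₹242 billion

Bank i lends (1 − rr)^i of the original deposit: Bank 1 lends 94·0.7860 = 73.8840, Bank 2 lends 94·0.7860² ≈ 58.0728, and so on.
Summing a geometric series: total = 94·[0.7860·(1 − 0.7860^5) / (1 − 0.7860)] ≈ 241.6787 billion.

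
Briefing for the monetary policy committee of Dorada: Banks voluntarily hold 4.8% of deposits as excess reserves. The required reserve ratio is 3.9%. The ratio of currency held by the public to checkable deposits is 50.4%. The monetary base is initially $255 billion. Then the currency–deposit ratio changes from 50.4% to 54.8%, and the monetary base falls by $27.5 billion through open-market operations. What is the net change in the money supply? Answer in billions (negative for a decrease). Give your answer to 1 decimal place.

-94.3 billion

Before: m₁ = (1 + 0.504) / (0.039 + 0.048 + 0.504) ≈ 2.54484, MB₁ = 255, so M₁ = 2.54484 × 255 = 648.9342 billion.
After: m₂ = (1 + 0.548) / (0.039 + 0.048 + 0.548) ≈ 2.43780, MB₂ = 255 − 27.5 = 227.5, so M₂ = 2.43780 × 227.5 = 554.5995 billion.
ΔM = M₂ − M₁ = 554.5995 − 648.9342 = -94.3347 billion.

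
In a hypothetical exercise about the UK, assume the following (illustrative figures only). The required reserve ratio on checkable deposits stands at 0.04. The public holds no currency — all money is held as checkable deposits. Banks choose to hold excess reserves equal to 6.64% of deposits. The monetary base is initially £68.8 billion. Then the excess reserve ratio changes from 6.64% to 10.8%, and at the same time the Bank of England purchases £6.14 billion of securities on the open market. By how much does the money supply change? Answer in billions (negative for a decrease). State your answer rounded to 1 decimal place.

Before: m₁ = 1 / (0.04 + 0.0664) ≈ 9.3985, MB₁ = 68.8, so M₁ = 9.3985 × 68.8 = 646.6168 billion.
After: m₂ = 1 / (0.04 + 0.108) ≈ 6.7568, MB₂ = 68.8 + 6.14 = 74.94, so M₂ = 6.7568 × 74.94 ≈ 506.3546 billion.
ΔM = M₂ − M₁ = 506.3546 − 646.6168 = -140.2622 billion.

-140.3 billion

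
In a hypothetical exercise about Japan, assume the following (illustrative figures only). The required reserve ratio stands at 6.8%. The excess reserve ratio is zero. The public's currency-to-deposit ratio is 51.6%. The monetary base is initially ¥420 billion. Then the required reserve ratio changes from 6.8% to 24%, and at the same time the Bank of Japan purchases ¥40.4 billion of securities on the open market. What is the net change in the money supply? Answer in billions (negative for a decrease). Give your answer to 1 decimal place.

Before: m₁ = (1 + 0.516) / (0.068 + 0.516) ≈ 2.59589, MB₁ = 420, so M₁ = 2.59589 × 420 = 1090.2738 billion.
After: m₂ = (1 + 0.516) / (0.24 + 0.516) ≈ 2.00529, MB₂ = 420 + 40.4 = 460.4, so M₂ = 2.00529 × 460.4 ≈ 923.2355 billion.
ΔM = M₂ − M₁ = 923.2355 − 1090.2738 = -167.0383 billion.

-167.0 billion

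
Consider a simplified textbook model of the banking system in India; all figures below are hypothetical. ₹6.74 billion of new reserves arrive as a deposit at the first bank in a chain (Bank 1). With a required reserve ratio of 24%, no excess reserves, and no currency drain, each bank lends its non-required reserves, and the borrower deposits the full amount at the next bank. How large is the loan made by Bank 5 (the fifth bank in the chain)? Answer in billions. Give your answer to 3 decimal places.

Each bank lends a fraction (1 − rr) = 0.7600 of the deposit it receives, so Bank 5 receives 6.74·0.7600^4 and lends 6.74·0.7600^5 ≈ 1.7089 billion.

₹1.709 billion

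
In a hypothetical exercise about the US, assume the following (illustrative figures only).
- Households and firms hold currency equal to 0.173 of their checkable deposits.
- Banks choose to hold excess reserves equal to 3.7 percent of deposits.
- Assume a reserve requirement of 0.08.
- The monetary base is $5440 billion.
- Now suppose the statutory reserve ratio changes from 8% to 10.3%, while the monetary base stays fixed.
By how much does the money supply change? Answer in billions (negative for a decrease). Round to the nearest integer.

-1617 billion

Initially m₁ = (1 + 0.173) / (0.08 + 0.037 + 0.173) ≈ 4.04483, so M₁ = 4.04483 × 5440 = 22003.8752 billion.
After the change m₂ = (1 + 0.173) / (0.103 + 0.037 + 0.173) ≈ 3.74760, so M₂ = 3.74760 × 5440 = 20386.944 billion.
ΔM = M₂ − M₁ = 20386.944 − 22003.8752 = -1616.9312 billion.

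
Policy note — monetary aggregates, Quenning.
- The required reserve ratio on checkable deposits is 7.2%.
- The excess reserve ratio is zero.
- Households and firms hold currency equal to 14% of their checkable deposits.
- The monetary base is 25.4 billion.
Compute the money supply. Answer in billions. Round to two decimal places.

The money multiplier is m = (1 + c) / (rr + c) = (1 + 0.14) / (0.072 + 0.14) ≈ 5.37736.
So M = m × MB = 5.37736 × 25.4 ≈ 136.5849 billion.

136.58 billion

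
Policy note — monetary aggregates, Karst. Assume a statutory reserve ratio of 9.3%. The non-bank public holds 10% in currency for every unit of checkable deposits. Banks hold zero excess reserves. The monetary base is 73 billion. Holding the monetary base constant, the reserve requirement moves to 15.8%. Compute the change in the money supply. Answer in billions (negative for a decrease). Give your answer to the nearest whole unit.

-105 billion

Initially m₁ = (1 + 0.1) / (0.093 + 0.1) ≈ 5.6995, so M₁ = 5.6995 × 73 = 416.0635 billion.
After the change m₂ = (1 + 0.1) / (0.158 + 0.1) ≈ 4.2636, so M₂ = 4.2636 × 73 = 311.2428 billion.
ΔM = M₂ − M₁ = 311.2428 − 416.0635 = -104.8207 billion.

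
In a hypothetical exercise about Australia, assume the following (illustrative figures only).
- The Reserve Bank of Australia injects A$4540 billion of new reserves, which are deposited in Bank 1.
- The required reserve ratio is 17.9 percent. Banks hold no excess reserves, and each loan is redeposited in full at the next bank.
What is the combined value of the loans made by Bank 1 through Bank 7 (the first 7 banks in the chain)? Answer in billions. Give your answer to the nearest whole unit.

A$15588 billion

Bank i lends (1 − rr)^i of the original deposit: Bank 1 lends 4540·0.8210 = 3727.3400, Bank 2 lends 4540·0.8210² ≈ 3060.1461, and so on.
Summing a geometric series: total = 4540·[0.8210·(1 − 0.8210^7) / (1 − 0.8210)] ≈ 15587.7501 billion.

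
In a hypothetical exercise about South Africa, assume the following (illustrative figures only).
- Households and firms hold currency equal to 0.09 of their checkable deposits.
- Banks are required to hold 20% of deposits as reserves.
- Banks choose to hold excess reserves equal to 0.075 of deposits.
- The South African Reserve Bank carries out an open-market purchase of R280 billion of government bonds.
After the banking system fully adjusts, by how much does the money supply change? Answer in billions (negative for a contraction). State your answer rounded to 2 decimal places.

The money multiplier is m = (1 + c) / (rr + e + c) = (1 + 0.09) / (0.2 + 0.075 + 0.09) ≈ 2.986301.
The purchase adds 280 billion of base, so ΔM = m × ΔMB = 2.986301 × (+280) ≈ 836.1643 billion.

R836.16 billion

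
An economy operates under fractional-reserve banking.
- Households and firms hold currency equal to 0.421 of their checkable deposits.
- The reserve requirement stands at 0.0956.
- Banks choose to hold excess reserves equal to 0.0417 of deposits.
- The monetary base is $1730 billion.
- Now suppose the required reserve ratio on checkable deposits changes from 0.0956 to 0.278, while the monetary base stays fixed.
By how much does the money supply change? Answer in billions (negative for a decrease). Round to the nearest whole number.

-1084 billion

Initially m₁ = (1 + 0.421) / (0.0956 + 0.0417 + 0.421) ≈ 2.54523, so M₁ = 2.54523 × 1730 = 4403.2479 billion.
After the change m₂ = (1 + 0.421) / (0.278 + 0.0417 + 0.421) ≈ 1.91846, so M₂ = 1.91846 × 1730 = 3318.9358 billion.
ΔM = M₂ − M₁ = 3318.9358 − 4403.2479 = -1084.3121 billion.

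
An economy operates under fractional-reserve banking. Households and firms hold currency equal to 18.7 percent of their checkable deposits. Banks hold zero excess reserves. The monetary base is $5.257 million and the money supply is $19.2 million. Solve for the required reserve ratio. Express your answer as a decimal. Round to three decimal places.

0.138

Using m = M/MB = 19.2/5.257 ≈ 3.652273. Since m = (1 + c)/(c + rr + e), the denominator satisfies c + rr + e = (1 + c)/m = (1 + 0.187) / 3.652273 ≈ 0.325003.
With c = 0.187 and e = 0, the required reserve ratio is 0.325003 − 0.187 − 0 = 0.138003.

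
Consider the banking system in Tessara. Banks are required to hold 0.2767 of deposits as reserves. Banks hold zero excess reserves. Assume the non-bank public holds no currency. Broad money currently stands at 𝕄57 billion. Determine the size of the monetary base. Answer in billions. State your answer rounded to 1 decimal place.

With no currency drain and no excess reserves, the money multiplier is m = 1/rr = 1/0.2767 ≈ 3.6140.
The monetary base is MB = M / m = 57 / 3.6140 ≈ 15.772 billion.

𝕄15.8 billion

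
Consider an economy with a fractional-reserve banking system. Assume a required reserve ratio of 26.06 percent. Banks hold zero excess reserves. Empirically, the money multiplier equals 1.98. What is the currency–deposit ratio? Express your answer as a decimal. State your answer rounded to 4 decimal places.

Using m = 1.98. From m = (1 + c)/(c + rr + e), rearranging gives 1 + c = m·(c + rr + e), so c·(1 − m) = m·(rr + e) − 1.
Hence c = [m·(rr + e) − 1]/(1 − m) = [1.98 × (0.2606 + 0) − 1] / (1 − 1.98) ≈ 0.493890.

0.4939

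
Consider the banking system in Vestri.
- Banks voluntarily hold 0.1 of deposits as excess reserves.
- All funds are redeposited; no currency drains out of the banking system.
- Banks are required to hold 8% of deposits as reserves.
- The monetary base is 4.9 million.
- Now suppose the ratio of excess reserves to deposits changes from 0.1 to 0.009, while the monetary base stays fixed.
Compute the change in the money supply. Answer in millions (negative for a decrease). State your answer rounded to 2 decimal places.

Initially m₁ = 1 / (0.08 + 0.1) ≈ 5.5556, so M₁ = 5.5556 × 4.9 ≈ 27.2224 million.
After the change m₂ = 1 / (0.08 + 0.009) ≈ 11.2360, so M₂ = 11.2360 × 4.9 = 55.0564 million.
ΔM = M₂ − M₁ = 55.0564 − 27.2224 = 27.834 million.

27.83 million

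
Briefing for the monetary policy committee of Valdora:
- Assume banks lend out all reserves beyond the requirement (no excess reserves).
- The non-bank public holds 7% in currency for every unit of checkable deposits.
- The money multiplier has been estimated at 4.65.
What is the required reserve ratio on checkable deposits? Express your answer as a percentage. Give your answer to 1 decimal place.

16.0%

Using m = 4.65. Since m = (1 + c)/(c + rr + e), the denominator satisfies c + rr + e = (1 + c)/m = (1 + 0.07) / 4.65 ≈ 0.230108.
With c = 0.07 and e = 0, the required reserve ratio on checkable deposits is 0.230108 − 0.07 − 0 = 0.160108.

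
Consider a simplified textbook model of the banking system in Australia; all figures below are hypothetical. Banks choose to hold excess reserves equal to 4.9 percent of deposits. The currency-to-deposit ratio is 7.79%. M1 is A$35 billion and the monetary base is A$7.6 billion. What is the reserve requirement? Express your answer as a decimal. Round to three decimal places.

Using m = M/MB = 35/7.6 ≈ 4.605263. Since m = (1 + c)/(c + rr + e), the denominator satisfies c + rr + e = (1 + c)/m = (1 + 0.0779) / 4.605263 ≈ 0.234058.
With c = 0.0779 and e = 0.049, the reserve requirement is 0.234058 − 0.0779 − 0.049 = 0.107158.

0.107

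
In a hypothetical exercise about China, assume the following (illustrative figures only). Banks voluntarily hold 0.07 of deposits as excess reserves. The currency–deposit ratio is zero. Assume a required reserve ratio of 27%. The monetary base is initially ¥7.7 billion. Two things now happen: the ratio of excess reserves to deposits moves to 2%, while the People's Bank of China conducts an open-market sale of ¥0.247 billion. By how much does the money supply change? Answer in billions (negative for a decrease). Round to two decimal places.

Before: m₁ = 1 / (0.27 + 0.07) ≈ 2.9412, MB₁ = 7.7, so M₁ = 2.9412 × 7.7 ≈ 22.6472 billion.
After: m₂ = 1 / (0.27 + 0.02) ≈ 3.4483, MB₂ = 7.7 − 0.247 = 7.453, so M₂ = 3.4483 × 7.453 ≈ 25.7002 billion.
ΔM = M₂ − M₁ = 25.7002 − 22.6472 = 3.053 billion.

¥3.05 billion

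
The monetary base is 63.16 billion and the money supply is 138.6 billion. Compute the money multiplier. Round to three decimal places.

2.194

The money multiplier is m = M / MB = 138.6 / 63.16 ≈ 2.19443.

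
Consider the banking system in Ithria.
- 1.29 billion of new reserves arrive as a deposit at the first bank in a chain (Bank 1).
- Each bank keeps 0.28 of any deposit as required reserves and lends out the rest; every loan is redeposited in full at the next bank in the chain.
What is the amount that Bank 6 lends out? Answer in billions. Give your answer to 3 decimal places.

0.180 billion

Each bank lends a fraction (1 − rr) = 0.7200 of the deposit it receives, so Bank 6 receives 1.29·0.7200^5 and lends 1.29·0.7200^6 ≈ 0.1797 billion.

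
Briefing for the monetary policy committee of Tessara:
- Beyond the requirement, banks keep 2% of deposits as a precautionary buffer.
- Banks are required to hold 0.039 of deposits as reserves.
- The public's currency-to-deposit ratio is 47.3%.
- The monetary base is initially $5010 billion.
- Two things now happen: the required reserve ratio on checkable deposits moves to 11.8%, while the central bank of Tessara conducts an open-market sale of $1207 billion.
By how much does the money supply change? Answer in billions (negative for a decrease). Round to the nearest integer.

-4703 billion

Before: m₁ = (1 + 0.473) / (0.039 + 0.02 + 0.473) ≈ 2.76880, MB₁ = 5010, so M₁ = 2.76880 × 5010 = 13871.688 billion.
After: m₂ = (1 + 0.473) / (0.118 + 0.02 + 0.473) ≈ 2.41080, MB₂ = 5010 − 1207 = 3803, so M₂ = 2.41080 × 3803 = 9168.2724 billion.
ΔM = M₂ − M₁ = 9168.2724 − 13871.688 = -4703.4156 billion.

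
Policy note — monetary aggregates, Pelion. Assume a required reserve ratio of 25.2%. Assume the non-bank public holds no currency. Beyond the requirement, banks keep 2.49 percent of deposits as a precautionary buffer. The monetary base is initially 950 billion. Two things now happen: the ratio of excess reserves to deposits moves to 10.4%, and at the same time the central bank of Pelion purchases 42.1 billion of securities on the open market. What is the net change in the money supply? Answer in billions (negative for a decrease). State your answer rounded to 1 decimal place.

Before: m₁ = 1 / (0.252 + 0.0249) ≈ 3.61141, MB₁ = 950, so M₁ = 3.61141 × 950 = 3430.8395 billion.
After: m₂ = 1 / (0.252 + 0.104) ≈ 2.80899, MB₂ = 950 + 42.1 = 992.1, so M₂ = 2.80899 × 992.1 ≈ 2786.799 billion.
ΔM = M₂ − M₁ = 2786.799 − 3430.8395 = -644.0405 billion.

-644.0 billion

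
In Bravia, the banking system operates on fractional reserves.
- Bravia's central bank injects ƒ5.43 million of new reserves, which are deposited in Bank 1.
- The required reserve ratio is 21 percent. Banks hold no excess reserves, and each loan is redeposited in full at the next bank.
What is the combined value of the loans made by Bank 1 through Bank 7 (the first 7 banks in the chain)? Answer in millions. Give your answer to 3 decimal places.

ƒ16.504 million

Bank i lends (1 − rr)^i of the original deposit: Bank 1 lends 5.43·0.7900 = 4.2897, Bank 2 lends 5.43·0.7900² ≈ 3.3889, and so on.
Summing a geometric series: total = 5.43·[0.7900·(1 − 0.7900^7) / (1 − 0.7900)] ≈ 16.5043 million.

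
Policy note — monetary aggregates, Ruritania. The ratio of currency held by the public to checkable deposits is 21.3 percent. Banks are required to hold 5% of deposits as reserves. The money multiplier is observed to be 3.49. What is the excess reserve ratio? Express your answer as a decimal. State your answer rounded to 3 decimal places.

0.085

Using m = 3.49. Since m = (1 + c)/(c + rr + e), the denominator satisfies c + rr + e = (1 + c)/m = (1 + 0.213) / 3.49 ≈ 0.347564.
With c = 0.213 and rr = 0.05, the excess reserve ratio is 0.347564 − 0.213 − 0.05 = 0.084564.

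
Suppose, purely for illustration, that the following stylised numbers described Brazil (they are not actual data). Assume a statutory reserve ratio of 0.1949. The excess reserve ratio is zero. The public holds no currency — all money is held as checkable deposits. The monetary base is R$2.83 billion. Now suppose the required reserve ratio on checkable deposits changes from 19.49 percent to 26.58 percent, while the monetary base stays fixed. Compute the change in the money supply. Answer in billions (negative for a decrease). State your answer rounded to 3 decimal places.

-3.873 billion

Initially m₁ = 1 / (0.1949) ≈ 5.13084, so M₁ = 5.13084 × 2.83 ≈ 14.5203 billion.
After the change m₂ = 1 / (0.2658) ≈ 3.76223, so M₂ = 3.76223 × 2.83 ≈ 10.6471 billion.
ΔM = M₂ − M₁ = 10.6471 − 14.5203 = -3.8732 billion.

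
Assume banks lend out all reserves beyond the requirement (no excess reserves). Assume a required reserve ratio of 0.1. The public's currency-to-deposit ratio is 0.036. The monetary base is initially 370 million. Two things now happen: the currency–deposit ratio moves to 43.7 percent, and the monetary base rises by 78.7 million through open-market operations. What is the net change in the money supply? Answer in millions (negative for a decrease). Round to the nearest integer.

Before: m₁ = (1 + 0.036) / (0.1 + 0.036) ≈ 7.6176, MB₁ = 370, so M₁ = 7.6176 × 370 = 2818.512 million.
After: m₂ = (1 + 0.437) / (0.1 + 0.437) ≈ 2.6760, MB₂ = 370 + 78.7 = 448.7, so M₂ = 2.6760 × 448.7 = 1200.7212 million.
ΔM = M₂ − M₁ = 1200.7212 − 2818.512 = -1617.7908 million.

-1618 million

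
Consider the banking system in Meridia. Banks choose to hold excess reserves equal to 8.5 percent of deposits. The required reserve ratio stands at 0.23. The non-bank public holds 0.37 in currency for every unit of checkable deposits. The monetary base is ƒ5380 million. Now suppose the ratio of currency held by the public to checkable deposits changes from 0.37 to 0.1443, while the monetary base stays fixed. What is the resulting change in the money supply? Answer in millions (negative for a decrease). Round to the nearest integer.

ƒ2644 million

Initially m₁ = (1 + 0.37) / (0.23 + 0.085 + 0.37) = 2, so M₁ = 2 × 5380 = 10760 million.
After the change m₂ = (1 + 0.1443) / (0.23 + 0.085 + 0.1443) ≈ 2.49140, so M₂ = 2.49140 × 5380 = 13403.732 million.
ΔM = M₂ − M₁ = 13403.732 − 10760 = 2643.732 million.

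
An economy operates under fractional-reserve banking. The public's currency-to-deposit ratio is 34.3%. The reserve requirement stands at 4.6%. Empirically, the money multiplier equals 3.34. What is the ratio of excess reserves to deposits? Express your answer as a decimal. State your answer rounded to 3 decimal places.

Using m = 3.34. Since m = (1 + c)/(c + rr + e), the denominator satisfies c + rr + e = (1 + c)/m = (1 + 0.343) / 3.34 ≈ 0.402096.
With c = 0.343 and rr = 0.046, the ratio of excess reserves to deposits is 0.402096 − 0.343 − 0.046 = 0.013096.

0.013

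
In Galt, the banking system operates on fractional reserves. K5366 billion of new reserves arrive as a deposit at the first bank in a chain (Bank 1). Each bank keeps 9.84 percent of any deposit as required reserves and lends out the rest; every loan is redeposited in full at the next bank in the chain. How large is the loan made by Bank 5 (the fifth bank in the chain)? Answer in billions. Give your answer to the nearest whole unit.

Each bank lends a fraction (1 − rr) = 0.9016 of the deposit it receives, so Bank 5 receives 5366·0.9016^4 and lends 5366·0.9016^5 ≈ 3196.8347 billion.

K3197 billion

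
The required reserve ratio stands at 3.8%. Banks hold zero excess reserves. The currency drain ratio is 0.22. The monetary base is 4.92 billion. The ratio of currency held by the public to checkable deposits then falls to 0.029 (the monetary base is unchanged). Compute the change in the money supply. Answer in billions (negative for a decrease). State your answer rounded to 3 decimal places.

52.297 billion

Initially m₁ = (1 + 0.22) / (0.038 + 0.22) ≈ 4.72868, so M₁ = 4.72868 × 4.92 ≈ 23.2651 billion.
After the change m₂ = (1 + 0.029) / (0.038 + 0.029) ≈ 15.35821, so M₂ = 15.35821 × 4.92 ≈ 75.5624 billion.
ΔM = M₂ − M₁ = 75.5624 − 23.2651 = 52.2973 billion.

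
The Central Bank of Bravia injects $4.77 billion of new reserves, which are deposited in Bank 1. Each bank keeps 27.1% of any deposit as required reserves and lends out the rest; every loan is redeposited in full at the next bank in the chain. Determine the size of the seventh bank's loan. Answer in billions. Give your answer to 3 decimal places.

$0.522 billion

Each bank lends a fraction (1 − rr) = 0.7290 of the deposit it receives, so Bank 7 receives 4.77·0.7290^6 and lends 4.77·0.7290^7 ≈ 0.5219 billion.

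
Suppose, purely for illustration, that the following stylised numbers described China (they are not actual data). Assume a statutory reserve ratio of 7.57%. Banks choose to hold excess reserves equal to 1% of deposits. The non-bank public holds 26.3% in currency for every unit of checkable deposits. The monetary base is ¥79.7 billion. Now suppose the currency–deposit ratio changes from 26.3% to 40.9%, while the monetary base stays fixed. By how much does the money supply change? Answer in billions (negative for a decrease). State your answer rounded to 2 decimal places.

-61.67 billion

Initially m₁ = (1 + 0.263) / (0.0757 + 0.01 + 0.263) ≈ 3.62202, so M₁ = 3.62202 × 79.7 ≈ 288.675 billion.
After the change m₂ = (1 + 0.409) / (0.0757 + 0.01 + 0.409) ≈ 2.84819, so M₂ = 2.84819 × 79.7 ≈ 227.0007 billion.
ΔM = M₂ − M₁ = 227.0007 − 288.675 = -61.6743 billion.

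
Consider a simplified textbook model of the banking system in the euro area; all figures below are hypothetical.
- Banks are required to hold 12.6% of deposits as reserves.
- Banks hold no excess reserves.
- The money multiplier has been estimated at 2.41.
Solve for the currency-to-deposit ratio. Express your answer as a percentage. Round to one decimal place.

Using m = 2.41. From m = (1 + c)/(c + rr + e), rearranging gives 1 + c = m·(c + rr + e), so c·(1 − m) = m·(rr + e) − 1.
Hence c = [m·(rr + e) − 1]/(1 − m) = [2.41 × (0.126 + 0) − 1] / (1 − 2.41) ≈ 0.493858.

49.4%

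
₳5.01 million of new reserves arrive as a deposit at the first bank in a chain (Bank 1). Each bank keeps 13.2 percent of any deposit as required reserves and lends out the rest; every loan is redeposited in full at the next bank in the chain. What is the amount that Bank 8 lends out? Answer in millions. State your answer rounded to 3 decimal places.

Each bank lends a fraction (1 − rr) = 0.8680 of the deposit it receives, so Bank 8 receives 5.01·0.8680^7 and lends 5.01·0.8680^8 ≈ 1.6143 million.

₳1.614 million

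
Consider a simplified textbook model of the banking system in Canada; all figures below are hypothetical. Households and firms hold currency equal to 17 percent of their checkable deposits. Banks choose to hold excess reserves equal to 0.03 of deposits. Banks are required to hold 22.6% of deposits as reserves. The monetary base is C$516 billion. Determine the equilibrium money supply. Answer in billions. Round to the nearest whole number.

The money multiplier is m = (1 + c) / (rr + e + c) = (1 + 0.17) / (0.226 + 0.03 + 0.17) ≈ 2.7465.
So M = m × MB = 2.7465 × 516 = 1417.194 billion.

C$1417 billion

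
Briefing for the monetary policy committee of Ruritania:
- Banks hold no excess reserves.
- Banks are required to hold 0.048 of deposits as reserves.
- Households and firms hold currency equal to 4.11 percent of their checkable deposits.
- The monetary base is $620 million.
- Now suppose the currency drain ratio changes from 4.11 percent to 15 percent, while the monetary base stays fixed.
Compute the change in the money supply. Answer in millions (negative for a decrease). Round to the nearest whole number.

Initially m₁ = (1 + 0.0411) / (0.048 + 0.0411) ≈ 11.6846, so M₁ = 11.6846 × 620 = 7244.452 million.
After the change m₂ = (1 + 0.15) / (0.048 + 0.15) ≈ 5.8081, so M₂ = 5.8081 × 620 = 3601.022 million.
ΔM = M₂ − M₁ = 3601.022 − 7244.452 = -3643.43 million.

-3643 million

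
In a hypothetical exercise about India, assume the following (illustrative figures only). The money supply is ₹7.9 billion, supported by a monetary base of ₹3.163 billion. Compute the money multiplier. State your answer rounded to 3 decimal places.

The money multiplier is m = M / MB = 7.9 / 3.163 ≈ 2.49763.

2.498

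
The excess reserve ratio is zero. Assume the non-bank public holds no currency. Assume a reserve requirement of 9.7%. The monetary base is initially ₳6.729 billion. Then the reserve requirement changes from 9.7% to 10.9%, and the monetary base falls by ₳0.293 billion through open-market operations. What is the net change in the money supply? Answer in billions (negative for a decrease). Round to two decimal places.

-10.33 billion

Before: m₁ = 1 / (0.097) ≈ 10.3093, MB₁ = 6.729, so M₁ = 10.3093 × 6.729 ≈ 69.3713 billion.
After: m₂ = 1 / (0.109) ≈ 9.1743, MB₂ = 6.729 − 0.293 = 6.436, so M₂ = 9.1743 × 6.436 ≈ 59.0458 billion.
ΔM = M₂ − M₁ = 59.0458 − 69.3713 = -10.3255 billion.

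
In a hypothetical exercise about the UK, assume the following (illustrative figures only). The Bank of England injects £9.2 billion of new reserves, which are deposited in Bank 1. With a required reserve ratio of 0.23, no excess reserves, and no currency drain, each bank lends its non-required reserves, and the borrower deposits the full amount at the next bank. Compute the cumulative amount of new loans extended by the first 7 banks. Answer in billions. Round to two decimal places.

£25.86 billion

Bank i lends (1 − rr)^i of the original deposit: Bank 1 lends 9.2·0.7700 = 7.0840, Bank 2 lends 9.2·0.7700² ≈ 5.4547, and so on.
Summing a geometric series: total = 9.2·[0.7700·(1 − 0.7700^7) / (1 − 0.7700)] ≈ 25.8571 billion.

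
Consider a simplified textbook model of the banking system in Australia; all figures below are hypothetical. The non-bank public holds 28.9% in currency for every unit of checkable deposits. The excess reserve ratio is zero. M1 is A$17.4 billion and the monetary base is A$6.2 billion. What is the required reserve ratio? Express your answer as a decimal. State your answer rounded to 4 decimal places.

0.1703

Using m = M/MB = 17.4/6.2 ≈ 2.806452. Since m = (1 + c)/(c + rr + e), the denominator satisfies c + rr + e = (1 + c)/m = (1 + 0.289) / 2.806452 ≈ 0.459299.
With c = 0.289 and e = 0, the required reserve ratio is 0.459299 − 0.289 − 0 = 0.170299.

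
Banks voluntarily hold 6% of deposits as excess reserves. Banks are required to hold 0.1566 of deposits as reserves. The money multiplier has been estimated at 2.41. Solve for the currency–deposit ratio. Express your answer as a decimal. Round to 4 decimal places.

0.3390

Using m = 2.41. From m = (1 + c)/(c + rr + e), rearranging gives 1 + c = m·(c + rr + e), so c·(1 − m) = m·(rr + e) − 1.
Hence c = [m·(rr + e) − 1]/(1 − m) = [2.41 × (0.1566 + 0.06) − 1] / (1 − 2.41) ≈ 0.339003.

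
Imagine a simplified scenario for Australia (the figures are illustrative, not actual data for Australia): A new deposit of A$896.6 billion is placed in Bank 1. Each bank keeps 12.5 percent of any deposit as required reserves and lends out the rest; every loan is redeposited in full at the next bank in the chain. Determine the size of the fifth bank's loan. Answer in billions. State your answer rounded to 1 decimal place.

Each bank lends a fraction (1 − rr) = 0.8750 of the deposit it receives, so Bank 5 receives 896.6·0.8750^4 and lends 896.6·0.8750^5 ≈ 459.8742 billion.

A$459.9 billion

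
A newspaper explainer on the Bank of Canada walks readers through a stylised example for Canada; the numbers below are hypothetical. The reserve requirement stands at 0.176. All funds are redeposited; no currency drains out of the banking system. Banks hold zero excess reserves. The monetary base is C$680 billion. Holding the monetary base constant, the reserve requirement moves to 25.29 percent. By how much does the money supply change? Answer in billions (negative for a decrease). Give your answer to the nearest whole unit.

-1175 billion

Initially m₁ = 1 / (0.176) ≈ 5.6818, so M₁ = 5.6818 × 680 = 3863.624 billion.
After the change m₂ = 1 / (0.2529) ≈ 3.9541, so M₂ = 3.9541 × 680 = 2688.788 billion.
ΔM = M₂ − M₁ = 2688.788 − 3863.624 = -1174.836 billion.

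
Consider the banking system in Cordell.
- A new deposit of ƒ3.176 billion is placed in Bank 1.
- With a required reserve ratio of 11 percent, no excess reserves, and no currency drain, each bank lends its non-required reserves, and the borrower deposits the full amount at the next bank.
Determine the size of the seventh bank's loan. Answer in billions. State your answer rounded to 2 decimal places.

Each bank lends a fraction (1 − rr) = 0.8900 of the deposit it receives, so Bank 7 receives 3.176·0.8900^6 and lends 3.176·0.8900^7 ≈ 1.4048 billion.

ƒ1.40 billion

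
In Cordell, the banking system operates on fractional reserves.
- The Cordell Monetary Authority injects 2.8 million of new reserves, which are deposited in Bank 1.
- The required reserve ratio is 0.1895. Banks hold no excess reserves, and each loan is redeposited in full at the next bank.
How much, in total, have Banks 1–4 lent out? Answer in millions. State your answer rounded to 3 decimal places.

6.808 million

Bank i lends (1 − rr)^i of the original deposit: Bank 1 lends 2.8·0.8105 = 2.2694, Bank 2 lends 2.8·0.8105² ≈ 1.8393, and so on.
Summing a geometric series: total = 2.8·[0.8105·(1 − 0.8105^4) / (1 − 0.8105)] ≈ 6.8078 million.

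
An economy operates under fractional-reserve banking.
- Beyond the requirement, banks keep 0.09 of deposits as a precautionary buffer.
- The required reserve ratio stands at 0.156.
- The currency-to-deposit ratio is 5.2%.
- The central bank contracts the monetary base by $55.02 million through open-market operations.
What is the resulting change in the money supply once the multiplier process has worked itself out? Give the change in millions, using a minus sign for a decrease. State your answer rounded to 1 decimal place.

-194.2 million

The money multiplier is m = (1 + c) / (rr + e + c) = (1 + 0.052) / (0.156 + 0.09 + 0.052) ≈ 3.5302.
The sale removes 55.02 million of base, so ΔM = m × ΔMB = 3.5302 × (−55.02) ≈ -194.2316 million.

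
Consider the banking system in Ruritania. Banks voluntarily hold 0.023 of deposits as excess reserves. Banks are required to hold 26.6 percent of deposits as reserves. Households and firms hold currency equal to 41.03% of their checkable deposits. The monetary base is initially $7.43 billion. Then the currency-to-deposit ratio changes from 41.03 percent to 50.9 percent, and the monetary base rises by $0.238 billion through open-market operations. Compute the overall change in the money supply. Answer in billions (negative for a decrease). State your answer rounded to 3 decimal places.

-0.484 billion

Before: m₁ = (1 + 0.4103) / (0.266 + 0.023 + 0.4103) ≈ 2.01673, MB₁ = 7.43, so M₁ = 2.01673 × 7.43 ≈ 14.9843 billion.
After: m₂ = (1 + 0.509) / (0.266 + 0.023 + 0.509) ≈ 1.89098, MB₂ = 7.43 + 0.238 = 7.668, so M₂ = 1.89098 × 7.668 ≈ 14.5 billion.
ΔM = M₂ − M₁ = 14.5 − 14.9843 = -0.4843 billion.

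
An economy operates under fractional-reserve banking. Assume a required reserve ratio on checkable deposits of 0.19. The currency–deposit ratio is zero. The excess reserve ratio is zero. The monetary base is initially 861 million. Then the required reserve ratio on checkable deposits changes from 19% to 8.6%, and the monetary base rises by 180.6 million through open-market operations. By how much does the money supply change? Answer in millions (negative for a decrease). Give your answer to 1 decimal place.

Before: m₁ = 1 / (0.19) ≈ 5.263158, MB₁ = 861, so M₁ = 5.263158 × 861 ≈ 4531.579 million.
After: m₂ = 1 / (0.086) ≈ 11.627907, MB₂ = 861 + 180.6 = 1041.6, so M₂ = 11.627907 × 1041.6 ≈ 12111.6279 million.
ΔM = M₂ − M₁ = 12111.6279 − 4531.579 = 7580.0489 million.

7580.0 million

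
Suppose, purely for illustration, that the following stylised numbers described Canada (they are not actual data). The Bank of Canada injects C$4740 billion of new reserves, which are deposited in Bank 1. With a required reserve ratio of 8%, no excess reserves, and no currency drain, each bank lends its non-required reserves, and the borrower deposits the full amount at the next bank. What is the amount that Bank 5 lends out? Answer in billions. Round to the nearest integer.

C$3124 billion

Each bank lends a fraction (1 − rr) = 0.9200 of the deposit it receives, so Bank 5 receives 4740·0.9200^4 and lends 4740·0.9200^5 ≈ 3124.0464 billion.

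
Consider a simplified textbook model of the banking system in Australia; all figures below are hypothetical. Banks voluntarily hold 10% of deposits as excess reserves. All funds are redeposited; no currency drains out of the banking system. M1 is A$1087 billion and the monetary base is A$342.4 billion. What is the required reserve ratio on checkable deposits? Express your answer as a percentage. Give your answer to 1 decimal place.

Using m = M/MB = 1087/342.4 ≈ 3.174650. Since m = (1 + c)/(c + rr + e), the denominator satisfies c + rr + e = (1 + c)/m = (1 + 0) / 3.174650 ≈ 0.314995.
With c = 0 and e = 0.1, the required reserve ratio on checkable deposits is 0.314995 − 0 − 0.1 = 0.214995.

21.5%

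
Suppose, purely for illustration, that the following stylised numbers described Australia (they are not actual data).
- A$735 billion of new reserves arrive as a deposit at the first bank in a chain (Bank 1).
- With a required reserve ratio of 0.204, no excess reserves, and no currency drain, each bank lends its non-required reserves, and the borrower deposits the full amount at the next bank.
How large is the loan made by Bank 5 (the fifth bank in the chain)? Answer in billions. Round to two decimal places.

A$234.88 billion

Each bank lends a fraction (1 − rr) = 0.7960 of the deposit it receives, so Bank 5 receives 735·0.7960^4 and lends 735·0.7960^5 ≈ 234.8836 billion.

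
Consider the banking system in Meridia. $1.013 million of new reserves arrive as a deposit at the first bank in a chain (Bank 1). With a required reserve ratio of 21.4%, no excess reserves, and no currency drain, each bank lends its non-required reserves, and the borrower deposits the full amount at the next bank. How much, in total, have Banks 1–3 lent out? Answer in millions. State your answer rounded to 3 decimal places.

Bank i lends (1 − rr)^i of the original deposit: Bank 1 lends 1.013·0.7860 ≈ 0.7962, Bank 2 lends 1.013·0.7860² ≈ 0.6258, and so on.
Summing a geometric series: total = 1.013·[0.7860·(1 − 0.7860^3) / (1 − 0.7860)] ≈ 1.9139 million.

$1.914 million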